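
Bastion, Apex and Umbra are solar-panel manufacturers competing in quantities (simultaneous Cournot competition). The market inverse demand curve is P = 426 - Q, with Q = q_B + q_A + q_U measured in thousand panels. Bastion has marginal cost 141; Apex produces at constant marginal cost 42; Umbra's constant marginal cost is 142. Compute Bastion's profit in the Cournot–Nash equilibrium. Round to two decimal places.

2185.56

Bastion's profit: π_B = (426 - Q)q_B - (141q_B). Setting ∂π_B/∂q_B = 0: 285 - 2q_B - (q_A + q_U) = 0.
Apex's first-order condition: 384 - 2q_A - (q_B + q_U) = 0.
Umbra's first-order condition: 284 - 2q_U - (q_B + q_A) = 0.
Adding the 3 first-order conditions: 953 − 4Q = 0, so Q = 953/4.
Back-substituting: q_B = (285 − 953/4) = 187/4, q_A = (384 − 953/4) = 583/4, q_U = (284 − 953/4) = 183/4.
Price P = 426 - 953/4 = 751/4.
Bastion's profit: (751/4 - 141)·(187/4) = 2185.5625.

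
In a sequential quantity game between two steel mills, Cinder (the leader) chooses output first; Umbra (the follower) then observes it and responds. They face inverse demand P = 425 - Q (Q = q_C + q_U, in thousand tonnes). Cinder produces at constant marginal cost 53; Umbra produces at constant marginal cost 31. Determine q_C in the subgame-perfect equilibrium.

The follower Umbra best-responds to any q_C: π_U = (425 - Q)q_U - 31q_U.
Follower FOC: 394 - q_C - 2q_U = 0, so q_U(q_C) = (394 - q_C)/2.
Cinder substitutes q_U(q_C) into its own profit: π_C = q_C(425 - q_C - (394 - q_C)/2) - 53q_C = (228 - (1/2)q_C)q_C - 53q_C.
The leader's first-order condition 175 - q_C = 0 yields q_C = 175.
Then q_U = (394 - 175)/2 = 219/2.

175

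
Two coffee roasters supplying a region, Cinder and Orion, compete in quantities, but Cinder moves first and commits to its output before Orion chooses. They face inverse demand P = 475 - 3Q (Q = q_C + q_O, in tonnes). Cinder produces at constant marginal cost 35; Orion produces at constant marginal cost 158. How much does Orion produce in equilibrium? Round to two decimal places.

5.92

Solve by backward induction. Given q_C, the follower Orion maximises π_O = (475 - 3q_C - 3q_O)q_O - 158q_O.
∂π_O/∂q_O = 317 - 3q_C - 6q_O = 0 gives the reaction function q_O = (317 - 3q_C)/6.
The leader anticipates this reaction. Substituting into P = 475 - 3Q gives P = 633/2 - (3/2)q_C, so π_C = (633/2 - (3/2)q_C)q_C - 35q_C.
The leader's first-order condition 563/2 - 3q_C = 0 yields q_C = 563/6.
Then q_O = (317 - 3·(563/6))/6 = 71/12.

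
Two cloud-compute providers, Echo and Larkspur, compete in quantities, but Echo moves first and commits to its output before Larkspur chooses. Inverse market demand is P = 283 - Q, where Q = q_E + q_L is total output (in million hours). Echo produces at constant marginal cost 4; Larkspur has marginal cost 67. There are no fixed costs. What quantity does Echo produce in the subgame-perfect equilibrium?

171

Solve by backward induction. Given q_E, the follower Larkspur maximises π_L = (283 - q_E - q_L)q_L - 67q_L.
Follower FOC: 216 - q_E - 2q_L = 0, so q_L(q_E) = (216 - q_E)/2.
Echo substitutes q_L(q_E) into its own profit: π_E = q_E(283 - q_E - (216 - q_E)/2) - 4q_E = (175 - (1/2)q_E)q_E - 4q_E.
Leader FOC: 171 - q_E = 0, so q_E = 171.
Then q_L = (216 - 171)/2 = 45/2.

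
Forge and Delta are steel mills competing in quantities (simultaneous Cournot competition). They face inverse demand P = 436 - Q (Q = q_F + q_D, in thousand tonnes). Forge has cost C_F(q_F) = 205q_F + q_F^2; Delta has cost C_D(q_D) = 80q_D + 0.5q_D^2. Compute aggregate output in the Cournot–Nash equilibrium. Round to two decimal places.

139.09

Forge's profit: π_F = (436 - Q)q_F - (205q_F + q_F²). Setting ∂π_F/∂q_F = 0: 231 - 4q_F - (q_D) = 0.
Delta's profit: π_D = (436 - Q)q_D - (80q_D + (1/2)q_D²). Setting ∂π_D/∂q_D = 0: 356 - 3q_D - (q_F) = 0.
Rearranging gives the reaction functions q_F = (231 - q_D)/4 and q_D = (356 - q_F)/3.
Solving the pair: q_F = 337/11, q_D = 1193/11.
Total output Q = 337/11 + 1193/11 = 1530/11.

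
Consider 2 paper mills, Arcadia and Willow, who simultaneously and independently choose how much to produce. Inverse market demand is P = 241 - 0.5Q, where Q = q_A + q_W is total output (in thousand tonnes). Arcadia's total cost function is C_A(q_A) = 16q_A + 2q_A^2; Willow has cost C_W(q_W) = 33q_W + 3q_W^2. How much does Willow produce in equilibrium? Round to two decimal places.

Arcadia's profit: π_A = (241 - 0.5Q)q_A - (16q_A + 2q_A²). Setting ∂π_A/∂q_A = 0: 225 - 5q_A - (1/2)(q_W) = 0.
Willow's first-order condition: 208 - 7q_W - (1/2)(q_A) = 0.
Best responses: q_A = (225 - (1/2)q_W)/5, q_W = (208 - (1/2)q_A)/7.
Solving the pair: q_A = 42.3309, q_W = 26.6906.

26.69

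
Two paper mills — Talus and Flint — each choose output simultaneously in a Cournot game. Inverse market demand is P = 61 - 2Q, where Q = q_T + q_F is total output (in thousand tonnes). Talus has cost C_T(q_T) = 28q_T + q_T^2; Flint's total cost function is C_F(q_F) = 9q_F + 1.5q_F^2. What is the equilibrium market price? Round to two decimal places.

Talus's profit: π_T = (61 - 2Q)q_T - (28q_T + q_T²). Setting ∂π_T/∂q_T = 0: 33 - 6q_T - 2(q_F) = 0.
Flint's first-order condition: 52 - 7q_F - 2(q_T) = 0.
So q_T = (33 - 2q_F)/6 and q_F = (52 - 2q_T)/7.
Substituting one into the other gives q_T = 127/38 and q_F = 123/19.
Total output Q = 373/38, so price P = 61 - 2·(373/38) = 786/19.

41.37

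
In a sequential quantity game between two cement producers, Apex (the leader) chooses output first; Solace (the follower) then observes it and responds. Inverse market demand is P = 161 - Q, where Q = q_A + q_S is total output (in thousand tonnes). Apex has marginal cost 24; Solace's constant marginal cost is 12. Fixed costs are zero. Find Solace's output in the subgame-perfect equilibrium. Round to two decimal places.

43.25

Solve by backward induction. Given q_A, the follower Solace maximises π_S = (161 - q_A - q_S)q_S - 12q_S.
Setting the follower's marginal profit to zero, 149 - q_A - 2q_S = 0, i.e. q_S = (149 - q_A)/2.
The leader anticipates this reaction. Substituting into P = 161 - Q gives P = 173/2 - (1/2)q_A, so π_A = (173/2 - (1/2)q_A)q_A - 24q_A.
Maximising: ∂π_A/∂q_A = 125/2 - q_A = 0, giving q_A = 125/2.
Then q_S = (149 - 125/2)/2 = 173/4.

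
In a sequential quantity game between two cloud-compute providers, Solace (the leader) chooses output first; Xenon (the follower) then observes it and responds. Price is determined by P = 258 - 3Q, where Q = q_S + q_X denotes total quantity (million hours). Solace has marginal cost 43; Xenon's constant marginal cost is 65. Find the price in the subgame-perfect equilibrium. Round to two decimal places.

102.25

Solve by backward induction. Given q_S, the follower Xenon maximises π_X = (258 - 3q_S - 3q_X)q_X - 65q_X.
Setting the follower's marginal profit to zero, 193 - 3q_S - 6q_X = 0, i.e. q_X = (193 - 3q_S)/6.
The leader anticipates this reaction. Substituting into P = 258 - 3Q gives P = 323/2 - (3/2)q_S, so π_S = (323/2 - (3/2)q_S)q_S - 43q_S.
Maximising: ∂π_S/∂q_S = 237/2 - 3q_S = 0, giving q_S = 79/2.
Then q_X = (193 - 3·(79/2))/6 = 149/12.
Total output Q = 623/12, so price P = 258 - 3·(623/12) = 409/4.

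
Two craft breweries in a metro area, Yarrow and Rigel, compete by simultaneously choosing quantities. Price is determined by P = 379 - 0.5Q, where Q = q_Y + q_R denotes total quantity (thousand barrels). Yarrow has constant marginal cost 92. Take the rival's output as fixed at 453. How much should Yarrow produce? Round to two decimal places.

60.50

With the rival's output fixed at 453, Yarrow's profit is π_Y = (379 - (1/2)·453 - (1/2)q_Y)q_Y - (92q_Y) = (305/2 - (1/2)q_Y)q_Y - (92q_Y).
∂π_Y/∂q_Y = 121/2 - q_Y = 0, so q_Y = 121/2.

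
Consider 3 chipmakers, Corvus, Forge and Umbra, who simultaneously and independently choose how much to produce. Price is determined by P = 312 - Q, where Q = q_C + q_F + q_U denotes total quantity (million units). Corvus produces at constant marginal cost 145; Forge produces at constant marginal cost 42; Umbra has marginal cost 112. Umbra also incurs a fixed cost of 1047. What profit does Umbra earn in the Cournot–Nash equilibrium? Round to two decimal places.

Corvus's profit: π_C = (312 - Q)q_C - (145q_C). Setting ∂π_C/∂q_C = 0: 167 - 2q_C - (q_F + q_U) = 0.
Forge's profit: π_F = (312 - Q)q_F - (42q_F). Setting ∂π_F/∂q_F = 0: 270 - 2q_F - (q_C + q_U) = 0.
Umbra's first-order condition: 200 - 2q_U - (q_C + q_F) = 0.
Adding the 3 conditions: 637 − 2Q − 2Q = 0, i.e. Q = 637/4.
Back-substituting: q_C = (167 − 637/4) = 31/4, q_F = (270 − 637/4) = 443/4, q_U = (200 − 637/4) = 163/4.
Price P = 312 - 637/4 = 611/4.
Umbra's profit: (611/4 - 112)·(163/4) - 1047 = 613.5625.

613.56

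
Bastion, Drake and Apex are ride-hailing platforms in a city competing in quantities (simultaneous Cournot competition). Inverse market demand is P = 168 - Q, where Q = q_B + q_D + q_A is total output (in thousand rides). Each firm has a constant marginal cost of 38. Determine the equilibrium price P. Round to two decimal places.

Each firm earns π_i = (168 - Q)q_i - 38q_i.
First-order condition (treating rivals' output as given): 130 - 2q_i - Σ_{j≠i} q_j = 0.
By symmetry each firm produces the same amount; substituting Σ_{j≠i} q_j = 2q_i yields q_i = 130/4 = 65/2.
Total output Q = 195/2, so price P = 168 - 195/2 = 141/2.

70.50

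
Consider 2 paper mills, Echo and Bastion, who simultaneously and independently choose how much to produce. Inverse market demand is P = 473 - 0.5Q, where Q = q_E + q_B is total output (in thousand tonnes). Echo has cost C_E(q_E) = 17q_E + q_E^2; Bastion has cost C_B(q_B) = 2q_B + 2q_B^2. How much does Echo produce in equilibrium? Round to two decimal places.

138.61

Echo's profit: π_E = (473 - 0.5Q)q_E - (17q_E + q_E²). Setting ∂π_E/∂q_E = 0: 456 - 3q_E - (1/2)(q_B) = 0.
Bastion's profit: π_B = (473 - 0.5Q)q_B - (2q_B + 2q_B²). Setting ∂π_B/∂q_B = 0: 471 - 5q_B - (1/2)(q_E) = 0.
Rearranging gives the reaction functions q_E = (456 - (1/2)q_B)/3 and q_B = (471 - (1/2)q_E)/5.
Substituting one into the other gives q_E = 138.6102 and q_B = 80.3390.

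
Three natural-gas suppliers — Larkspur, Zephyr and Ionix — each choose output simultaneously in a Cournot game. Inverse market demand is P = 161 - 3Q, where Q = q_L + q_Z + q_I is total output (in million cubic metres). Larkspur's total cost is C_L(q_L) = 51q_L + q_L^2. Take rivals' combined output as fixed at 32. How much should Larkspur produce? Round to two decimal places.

With rivals' combined output fixed at 32, Larkspur's profit is π_L = (161 - 3·32 - 3q_L)q_L - (51q_L + q_L²) = (65 - 3q_L)q_L - (51q_L + q_L²).
∂π_L/∂q_L = 14 - 8q_L = 0, so q_L = 7/4.

1.75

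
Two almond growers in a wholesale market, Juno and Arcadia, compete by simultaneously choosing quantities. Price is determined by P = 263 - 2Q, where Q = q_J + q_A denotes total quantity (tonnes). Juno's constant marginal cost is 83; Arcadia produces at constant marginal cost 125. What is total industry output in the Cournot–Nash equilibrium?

Juno's profit: π_J = (263 - 2Q)q_J - (83q_J). Setting ∂π_J/∂q_J = 0: 180 - 4q_J - 2(q_A) = 0.
Arcadia's first-order condition: 138 - 4q_A - 2(q_J) = 0.
So q_J = (180 - 2q_A)/4 and q_A = (138 - 2q_J)/4.
Solving the pair: q_J = 37, q_A = 16.
Total output Q = 37 + 16 = 53.

53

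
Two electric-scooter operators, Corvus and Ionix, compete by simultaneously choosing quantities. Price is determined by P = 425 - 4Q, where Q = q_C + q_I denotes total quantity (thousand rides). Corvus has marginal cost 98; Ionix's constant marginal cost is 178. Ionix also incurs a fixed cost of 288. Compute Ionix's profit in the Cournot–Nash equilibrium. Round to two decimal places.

486.69

Corvus's profit: π_C = (425 - 4Q)q_C - (98q_C). Setting ∂π_C/∂q_C = 0: 327 - 8q_C - 4(q_I) = 0.
Ionix's profit: π_I = (425 - 4Q)q_I - (178q_I). Setting ∂π_I/∂q_I = 0: 247 - 8q_I - 4(q_C) = 0.
So q_C = (327 - 4q_I)/8 and q_I = (247 - 4q_C)/8.
Substituting one into the other gives q_C = 407/12 and q_I = 167/12.
Price P = 425 - 4·(287/6) = 701/3.
Ionix's profit: (701/3 - 178)·(167/12) - 288 = 486.6944.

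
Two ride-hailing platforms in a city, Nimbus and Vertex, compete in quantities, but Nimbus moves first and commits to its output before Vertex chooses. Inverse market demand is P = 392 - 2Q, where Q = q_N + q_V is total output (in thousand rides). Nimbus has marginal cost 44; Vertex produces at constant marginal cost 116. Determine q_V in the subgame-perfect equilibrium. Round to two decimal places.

16.50

The follower Vertex best-responds to any q_N: π_V = (392 - 2Q)q_V - 116q_V.
Setting the follower's marginal profit to zero, 276 - 2q_N - 4q_V = 0, i.e. q_V = (276 - 2q_N)/4.
Nimbus substitutes q_V(q_N) into its own profit: π_N = q_N(392 - 2q_N - (276 - 2q_N)/2) - 44q_N = (254 - q_N)q_N - 44q_N.
Leader FOC: 210 - 2q_N = 0, so q_N = 105.
Then q_V = (276 - 2·105)/4 = 33/2.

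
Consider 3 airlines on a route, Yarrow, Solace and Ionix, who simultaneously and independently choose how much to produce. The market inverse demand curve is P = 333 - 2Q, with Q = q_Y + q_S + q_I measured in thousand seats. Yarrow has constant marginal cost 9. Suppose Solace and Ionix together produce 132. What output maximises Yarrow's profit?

With rivals' combined output fixed at 132, Yarrow's profit is π_Y = (333 - 2·132 - 2q_Y)q_Y - (9q_Y) = (69 - 2q_Y)q_Y - (9q_Y).
∂π_Y/∂q_Y = 60 - 4q_Y = 0, so q_Y = 15.

15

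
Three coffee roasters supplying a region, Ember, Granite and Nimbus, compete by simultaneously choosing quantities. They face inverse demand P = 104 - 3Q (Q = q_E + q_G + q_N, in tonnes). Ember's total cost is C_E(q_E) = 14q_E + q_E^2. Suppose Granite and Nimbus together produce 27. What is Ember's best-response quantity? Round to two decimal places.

With rivals' combined output fixed at 27, Ember's profit is π_E = (104 - 3·27 - 3q_E)q_E - (14q_E + q_E²) = (23 - 3q_E)q_E - (14q_E + q_E²).
∂π_E/∂q_E = 9 - 8q_E = 0, so q_E = 9/8.

1.13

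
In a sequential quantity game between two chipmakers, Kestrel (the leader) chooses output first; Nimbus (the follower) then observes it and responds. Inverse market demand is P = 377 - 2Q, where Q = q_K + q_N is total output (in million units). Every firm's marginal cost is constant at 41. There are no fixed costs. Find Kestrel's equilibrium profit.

7056

Solve by backward induction. Given q_K, the follower Nimbus maximises π_N = (377 - 2q_K - 2q_N)q_N - 41q_N.
Follower FOC: 336 - 2q_K - 4q_N = 0, so q_N(q_K) = (336 - 2q_K)/4.
Kestrel substitutes q_N(q_K) into its own profit: π_K = q_K(377 - 2q_K - (336 - 2q_K)/2) - 41q_K = (209 - q_K)q_K - 41q_K.
Leader FOC: 168 - 2q_K = 0, so q_K = 84.
Then q_N = (336 - 2·84)/4 = 42.
Price P = 377 - 2·126 = 125.
Kestrel's profit: (125 - 41)·84 = 7056.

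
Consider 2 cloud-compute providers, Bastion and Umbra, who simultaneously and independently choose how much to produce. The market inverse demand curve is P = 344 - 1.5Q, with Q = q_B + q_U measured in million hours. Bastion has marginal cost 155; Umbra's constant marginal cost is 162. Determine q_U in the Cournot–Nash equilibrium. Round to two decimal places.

38.89

Bastion's profit: π_B = (344 - 1.5Q)q_B - (155q_B). Setting ∂π_B/∂q_B = 0: 189 - 3q_B - (3/2)(q_U) = 0.
Umbra's profit: π_U = (344 - 1.5Q)q_U - (162q_U). Setting ∂π_U/∂q_U = 0: 182 - 3q_U - (3/2)(q_B) = 0.
So q_B = (189 - (3/2)q_U)/3 and q_U = (182 - (3/2)q_B)/3.
Solving the pair: q_B = 392/9, q_U = 350/9.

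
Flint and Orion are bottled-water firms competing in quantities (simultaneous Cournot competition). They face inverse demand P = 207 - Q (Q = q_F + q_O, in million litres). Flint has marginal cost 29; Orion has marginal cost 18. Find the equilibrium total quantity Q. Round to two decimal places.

122.33

Flint's profit: π_F = (207 - Q)q_F - (29q_F). Setting ∂π_F/∂q_F = 0: 178 - 2q_F - (q_O) = 0.
Orion's first-order condition: 189 - 2q_O - (q_F) = 0.
Best responses: q_F = (178 - q_O)/2, q_O = (189 - q_F)/2.
Substituting one into the other gives q_F = 167/3 and q_O = 200/3.
Total output Q = 167/3 + 200/3 = 367/3.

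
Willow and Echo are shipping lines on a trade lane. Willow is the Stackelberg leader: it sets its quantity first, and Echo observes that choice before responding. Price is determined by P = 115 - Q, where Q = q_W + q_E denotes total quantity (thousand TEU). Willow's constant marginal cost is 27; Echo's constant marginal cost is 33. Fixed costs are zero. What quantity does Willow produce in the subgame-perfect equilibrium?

47

Solve by backward induction. Given q_W, the follower Echo maximises π_E = (115 - q_W - q_E)q_E - 33q_E.
Setting the follower's marginal profit to zero, 82 - q_W - 2q_E = 0, i.e. q_E = (82 - q_W)/2.
Willow substitutes q_E(q_W) into its own profit: π_W = q_W(115 - q_W - (82 - q_W)/2) - 27q_W = (74 - (1/2)q_W)q_W - 27q_W.
Maximising: ∂π_W/∂q_W = 47 - q_W = 0, giving q_W = 47.
Then q_E = (82 - 47)/2 = 35/2.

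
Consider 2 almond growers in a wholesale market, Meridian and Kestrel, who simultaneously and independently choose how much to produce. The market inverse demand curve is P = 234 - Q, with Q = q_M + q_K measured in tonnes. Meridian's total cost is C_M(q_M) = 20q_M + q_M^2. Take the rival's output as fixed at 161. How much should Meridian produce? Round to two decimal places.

13.25

With the rival's output fixed at 161, Meridian's profit is π_M = (234 - 161 - q_M)q_M - (20q_M + q_M²) = (73 - q_M)q_M - (20q_M + q_M²).
∂π_M/∂q_M = 53 - 4q_M = 0, so q_M = 53/4.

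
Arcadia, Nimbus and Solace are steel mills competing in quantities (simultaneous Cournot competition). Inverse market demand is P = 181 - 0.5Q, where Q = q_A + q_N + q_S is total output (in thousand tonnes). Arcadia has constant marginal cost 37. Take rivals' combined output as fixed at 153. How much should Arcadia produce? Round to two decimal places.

With rivals' combined output fixed at 153, Arcadia's profit is π_A = (181 - (1/2)·153 - (1/2)q_A)q_A - (37q_A) = (209/2 - (1/2)q_A)q_A - (37q_A).
∂π_A/∂q_A = 135/2 - q_A = 0, so q_A = 135/2.

67.50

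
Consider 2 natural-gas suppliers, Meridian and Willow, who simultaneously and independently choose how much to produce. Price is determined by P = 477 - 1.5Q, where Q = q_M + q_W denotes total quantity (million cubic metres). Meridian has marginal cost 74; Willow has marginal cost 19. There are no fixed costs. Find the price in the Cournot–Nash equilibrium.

190

Meridian's profit: π_M = (477 - 1.5Q)q_M - (74q_M). Setting ∂π_M/∂q_M = 0: 403 - 3q_M - (3/2)(q_W) = 0.
Willow's profit: π_W = (477 - 1.5Q)q_W - (19q_W). Setting ∂π_W/∂q_W = 0: 458 - 3q_W - (3/2)(q_M) = 0.
So q_M = (403 - (3/2)q_W)/3 and q_W = (458 - (3/2)q_M)/3.
Substituting one into the other gives q_M = 232/3 and q_W = 114.
Total output Q = 574/3, so price P = 477 - (3/2)·(574/3) = 190.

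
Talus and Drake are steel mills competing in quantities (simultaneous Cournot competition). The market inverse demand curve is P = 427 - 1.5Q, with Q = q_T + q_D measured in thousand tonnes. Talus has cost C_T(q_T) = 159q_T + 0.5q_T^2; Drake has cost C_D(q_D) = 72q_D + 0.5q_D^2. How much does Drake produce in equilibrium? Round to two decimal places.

74.04

Talus's profit: π_T = (427 - 1.5Q)q_T - (159q_T + (1/2)q_T²). Setting ∂π_T/∂q_T = 0: 268 - 4q_T - (3/2)(q_D) = 0.
Drake's profit: π_D = (427 - 1.5Q)q_D - (72q_D + (1/2)q_D²). Setting ∂π_D/∂q_D = 0: 355 - 4q_D - (3/2)(q_T) = 0.
Best responses: q_T = (268 - (3/2)q_D)/4, q_D = (355 - (3/2)q_T)/4.
Solving the pair: q_T = 39.2364, q_D = 74.0364.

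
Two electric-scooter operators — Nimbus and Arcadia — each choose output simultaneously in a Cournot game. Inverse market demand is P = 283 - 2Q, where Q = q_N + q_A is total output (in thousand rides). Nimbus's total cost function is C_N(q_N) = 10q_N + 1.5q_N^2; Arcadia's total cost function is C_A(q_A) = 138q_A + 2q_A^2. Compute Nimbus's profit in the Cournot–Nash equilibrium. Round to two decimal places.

Nimbus's profit: π_N = (283 - 2Q)q_N - (10q_N + (3/2)q_N²). Setting ∂π_N/∂q_N = 0: 273 - 7q_N - 2(q_A) = 0.
Arcadia's first-order condition: 145 - 8q_A - 2(q_N) = 0.
Best responses: q_N = (273 - 2q_A)/7, q_A = (145 - 2q_N)/8.
Solving the pair: q_N = 947/26, q_A = 469/52.
Price P = 283 - 2·45.4423 = 192.1154.
Nimbus's profit: 192.1154·(947/26) - 10·(947/26) - (3/2)(947/26)² = 4643.2419.

4643.24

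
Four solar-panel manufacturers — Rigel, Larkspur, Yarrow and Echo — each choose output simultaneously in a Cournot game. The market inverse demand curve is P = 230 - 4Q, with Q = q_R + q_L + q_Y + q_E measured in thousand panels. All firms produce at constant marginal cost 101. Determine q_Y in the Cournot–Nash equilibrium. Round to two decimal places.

6.45

A representative firm's profit is π_i = q_i(230 - 4Q) - 101q_i.
Setting ∂π_i/∂q_i = 0 with rivals' quantities fixed: 129 - 8q_i - 4·Σ_{j≠i} q_j = 0.
By symmetry each firm produces the same amount; substituting Σ_{j≠i} q_j = 3q_i yields q_i = 129/20.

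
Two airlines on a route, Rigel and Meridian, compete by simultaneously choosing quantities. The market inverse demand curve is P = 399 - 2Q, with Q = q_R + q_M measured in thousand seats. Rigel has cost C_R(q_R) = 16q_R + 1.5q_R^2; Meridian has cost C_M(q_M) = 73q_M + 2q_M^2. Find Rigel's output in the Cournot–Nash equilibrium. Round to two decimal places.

Rigel's profit: π_R = (399 - 2Q)q_R - (16q_R + (3/2)q_R²). Setting ∂π_R/∂q_R = 0: 383 - 7q_R - 2(q_M) = 0.
Meridian's profit: π_M = (399 - 2Q)q_M - (73q_M + 2q_M²). Setting ∂π_M/∂q_M = 0: 326 - 8q_M - 2(q_R) = 0.
Rearranging gives the reaction functions q_R = (383 - 2q_M)/7 and q_M = (326 - 2q_R)/8.
Substituting one into the other gives q_R = 603/13 and q_M = 379/13.

46.38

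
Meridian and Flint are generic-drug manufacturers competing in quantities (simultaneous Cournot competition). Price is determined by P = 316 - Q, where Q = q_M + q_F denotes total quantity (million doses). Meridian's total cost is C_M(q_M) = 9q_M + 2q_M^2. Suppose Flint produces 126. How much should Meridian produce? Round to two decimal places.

30.17

With the rival's output fixed at 126, Meridian's profit is π_M = (316 - 126 - q_M)q_M - (9q_M + 2q_M²) = (190 - q_M)q_M - (9q_M + 2q_M²).
∂π_M/∂q_M = 181 - 6q_M = 0, so q_M = 181/6.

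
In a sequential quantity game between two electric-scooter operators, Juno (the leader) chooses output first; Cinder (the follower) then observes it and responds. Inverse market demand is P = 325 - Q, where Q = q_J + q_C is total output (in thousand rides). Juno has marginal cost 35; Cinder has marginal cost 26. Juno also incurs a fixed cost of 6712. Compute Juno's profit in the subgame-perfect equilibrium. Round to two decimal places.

3158.13

Solve by backward induction. Given q_J, the follower Cinder maximises π_C = (325 - q_J - q_C)q_C - 26q_C.
Follower FOC: 299 - q_J - 2q_C = 0, so q_C(q_J) = (299 - q_J)/2.
The leader anticipates this reaction. Substituting into P = 325 - Q gives P = 351/2 - (1/2)q_J, so π_J = (351/2 - (1/2)q_J)q_J - 35q_J.
Leader FOC: 281/2 - q_J = 0, so q_J = 281/2.
Then q_C = (299 - 281/2)/2 = 317/4.
Price P = 325 - 879/4 = 421/4.
Juno's profit: (421/4 - 35)·(281/2) - 6712 = 3158.1250.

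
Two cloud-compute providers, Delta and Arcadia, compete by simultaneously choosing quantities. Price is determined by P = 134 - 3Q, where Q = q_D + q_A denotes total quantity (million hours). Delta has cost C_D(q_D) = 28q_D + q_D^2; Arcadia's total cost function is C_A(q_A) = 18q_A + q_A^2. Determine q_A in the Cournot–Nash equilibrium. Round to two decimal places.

Delta's profit: π_D = (134 - 3Q)q_D - (28q_D + q_D²). Setting ∂π_D/∂q_D = 0: 106 - 8q_D - 3(q_A) = 0.
Arcadia's profit: π_A = (134 - 3Q)q_A - (18q_A + q_A²). Setting ∂π_A/∂q_A = 0: 116 - 8q_A - 3(q_D) = 0.
Best responses: q_D = (106 - 3q_A)/8, q_A = (116 - 3q_D)/8.
Substituting one into the other gives q_D = 100/11 and q_A = 122/11.

11.09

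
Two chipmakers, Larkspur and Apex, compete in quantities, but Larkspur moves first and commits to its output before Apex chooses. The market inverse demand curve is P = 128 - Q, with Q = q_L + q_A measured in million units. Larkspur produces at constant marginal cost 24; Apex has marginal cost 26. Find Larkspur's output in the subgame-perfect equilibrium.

The follower Apex best-responds to any q_L: π_A = (128 - Q)q_A - 26q_A.
Follower FOC: 102 - q_L - 2q_A = 0, so q_A(q_L) = (102 - q_L)/2.
Larkspur substitutes q_A(q_L) into its own profit: π_L = q_L(128 - q_L - (102 - q_L)/2) - 24q_L = (77 - (1/2)q_L)q_L - 24q_L.
Maximising: ∂π_L/∂q_L = 53 - q_L = 0, giving q_L = 53.
Then q_A = (102 - 53)/2 = 49/2.

53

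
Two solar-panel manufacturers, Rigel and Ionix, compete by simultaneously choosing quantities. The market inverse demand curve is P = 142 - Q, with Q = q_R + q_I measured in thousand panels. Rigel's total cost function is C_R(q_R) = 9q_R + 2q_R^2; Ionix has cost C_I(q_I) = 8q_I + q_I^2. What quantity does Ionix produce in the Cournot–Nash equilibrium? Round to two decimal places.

Rigel's profit: π_R = (142 - Q)q_R - (9q_R + 2q_R²). Setting ∂π_R/∂q_R = 0: 133 - 6q_R - (q_I) = 0.
Ionix's profit: π_I = (142 - Q)q_I - (8q_I + q_I²). Setting ∂π_I/∂q_I = 0: 134 - 4q_I - (q_R) = 0.
Best responses: q_R = (133 - q_I)/6, q_I = (134 - q_R)/4.
Solving the pair: q_R = 398/23, q_I = 671/23.

29.17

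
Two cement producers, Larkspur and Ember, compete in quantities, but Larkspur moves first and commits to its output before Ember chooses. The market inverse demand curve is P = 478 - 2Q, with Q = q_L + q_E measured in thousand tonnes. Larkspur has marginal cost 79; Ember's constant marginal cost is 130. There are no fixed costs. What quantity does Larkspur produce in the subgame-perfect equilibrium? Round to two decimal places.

Solve by backward induction. Given q_L, the follower Ember maximises π_E = (478 - 2q_L - 2q_E)q_E - 130q_E.
Follower FOC: 348 - 2q_L - 4q_E = 0, so q_E(q_L) = (348 - 2q_L)/4.
Larkspur substitutes q_E(q_L) into its own profit: π_L = q_L(478 - 2q_L - (348 - 2q_L)/2) - 79q_L = (304 - q_L)q_L - 79q_L.
The leader's first-order condition 225 - 2q_L = 0 yields q_L = 225/2.
Then q_E = (348 - 2·(225/2))/4 = 123/4.

112.50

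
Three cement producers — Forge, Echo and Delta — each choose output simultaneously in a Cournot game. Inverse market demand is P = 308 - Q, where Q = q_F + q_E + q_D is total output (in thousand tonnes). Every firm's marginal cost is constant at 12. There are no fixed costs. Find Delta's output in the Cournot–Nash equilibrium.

Each firm earns π_i = (308 - Q)q_i - 12q_i.
First-order condition (treating rivals' output as given): 296 - 2q_i - Σ_{j≠i} q_j = 0.
With identical firms every q_j equals q_i, so Σ_{j≠i} q_j = 2q_i and 296 = 4q_i, giving q_i = 74.

74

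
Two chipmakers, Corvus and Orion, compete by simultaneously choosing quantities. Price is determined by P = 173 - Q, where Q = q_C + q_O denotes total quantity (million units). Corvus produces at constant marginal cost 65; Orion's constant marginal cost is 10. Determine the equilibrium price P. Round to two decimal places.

82.67

Corvus's profit: π_C = (173 - Q)q_C - (65q_C). Setting ∂π_C/∂q_C = 0: 108 - 2q_C - (q_O) = 0.
Orion's profit: π_O = (173 - Q)q_O - (10q_O). Setting ∂π_O/∂q_O = 0: 163 - 2q_O - (q_C) = 0.
Rearranging gives the reaction functions q_C = (108 - q_O)/2 and q_O = (163 - q_C)/2.
Solving the pair: q_C = 53/3, q_O = 218/3.
Total output Q = 271/3, so price P = 173 - 271/3 = 248/3.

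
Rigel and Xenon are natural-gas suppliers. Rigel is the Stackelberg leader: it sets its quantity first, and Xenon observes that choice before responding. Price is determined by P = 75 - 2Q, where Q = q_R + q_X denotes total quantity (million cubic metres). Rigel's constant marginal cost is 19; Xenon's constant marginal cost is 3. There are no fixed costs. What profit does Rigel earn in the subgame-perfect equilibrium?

100

The follower Xenon best-responds to any q_R: π_X = (75 - 2Q)q_X - 3q_X.
∂π_X/∂q_X = 72 - 2q_R - 4q_X = 0 gives the reaction function q_X = (72 - 2q_R)/4.
The leader anticipates this reaction. Substituting into P = 75 - 2Q gives P = 39 - q_R, so π_R = (39 - q_R)q_R - 19q_R.
Maximising: ∂π_R/∂q_R = 20 - 2q_R = 0, giving q_R = 10.
Then q_X = (72 - 2·10)/4 = 13.
Price P = 75 - 2·23 = 29.
Rigel's profit: (29 - 19)·10 = 100.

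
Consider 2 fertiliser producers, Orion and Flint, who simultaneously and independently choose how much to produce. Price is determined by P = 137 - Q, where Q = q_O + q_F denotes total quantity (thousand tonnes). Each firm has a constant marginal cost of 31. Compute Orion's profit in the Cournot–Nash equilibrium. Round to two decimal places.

Each firm earns π_i = (137 - Q)q_i - 31q_i.
First-order condition (treating rivals' output as given): 106 - 2q_i - q_j = 0.
By symmetry each firm produces the same amount; substituting q_j = q_i yields q_i = 106/3.
Price P = 137 - 212/3 = 199/3.
Orion's profit: (199/3 - 31)·(106/3) = 1248.4444.

1248.44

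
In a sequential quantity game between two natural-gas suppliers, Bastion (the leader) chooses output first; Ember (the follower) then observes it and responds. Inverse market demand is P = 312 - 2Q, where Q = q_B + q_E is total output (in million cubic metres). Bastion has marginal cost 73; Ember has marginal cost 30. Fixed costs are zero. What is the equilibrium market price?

The follower Ember best-responds to any q_B: π_E = (312 - 2Q)q_E - 30q_E.
∂π_E/∂q_E = 282 - 2q_B - 4q_E = 0 gives the reaction function q_E = (282 - 2q_B)/4.
The leader anticipates this reaction. Substituting into P = 312 - 2Q gives P = 171 - q_B, so π_B = (171 - q_B)q_B - 73q_B.
Leader FOC: 98 - 2q_B = 0, so q_B = 49.
Then q_E = (282 - 2·49)/4 = 46.
Total output Q = 95, so price P = 312 - 2·95 = 122.

122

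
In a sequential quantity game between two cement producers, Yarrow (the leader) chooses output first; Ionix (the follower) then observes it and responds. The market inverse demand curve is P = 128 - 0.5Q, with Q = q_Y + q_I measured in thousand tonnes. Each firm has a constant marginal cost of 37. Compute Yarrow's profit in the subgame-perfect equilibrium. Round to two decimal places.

2070.25

The follower Ionix best-responds to any q_Y: π_I = (128 - 0.5Q)q_I - 37q_I.
∂π_I/∂q_I = 91 - (1/2)q_Y - q_I = 0 gives the reaction function q_I = (91 - (1/2)q_Y).
The leader anticipates this reaction. Substituting into P = 128 - 0.5Q gives P = 165/2 - (1/4)q_Y, so π_Y = (165/2 - (1/4)q_Y)q_Y - 37q_Y.
Leader FOC: 91/2 - (1/2)q_Y = 0, so q_Y = 91.
Then q_I = (91 - (1/2)·91) = 91/2.
Price P = 128 - (1/2)·(273/2) = 239/4.
Yarrow's profit: (239/4 - 37)·91 = 2070.2500.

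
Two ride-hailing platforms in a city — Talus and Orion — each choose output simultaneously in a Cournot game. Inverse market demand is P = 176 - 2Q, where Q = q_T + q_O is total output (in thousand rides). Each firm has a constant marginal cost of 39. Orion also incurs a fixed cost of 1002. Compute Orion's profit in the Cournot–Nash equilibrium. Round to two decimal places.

40.72

A representative firm's profit is π_i = q_i(176 - 2Q) - 39q_i.
Setting ∂π_i/∂q_i = 0 with rivals' quantities fixed: 137 - 4q_i - 2q_j = 0.
With identical firms every q_j equals q_i, so q_j = q_i and 137 = 6q_i, giving q_i = 137/6.
Price P = 176 - 2·(137/3) = 254/3.
Orion's profit: (254/3 - 39)·(137/6) - 1002 = 733/18.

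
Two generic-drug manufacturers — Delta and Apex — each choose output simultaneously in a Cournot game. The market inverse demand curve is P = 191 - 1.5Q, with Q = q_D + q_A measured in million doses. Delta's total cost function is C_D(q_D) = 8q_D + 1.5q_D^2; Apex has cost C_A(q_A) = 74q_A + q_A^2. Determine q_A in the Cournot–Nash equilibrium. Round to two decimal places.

15.41

Delta's profit: π_D = (191 - 1.5Q)q_D - (8q_D + (3/2)q_D²). Setting ∂π_D/∂q_D = 0: 183 - 6q_D - (3/2)(q_A) = 0.
Apex's first-order condition: 117 - 5q_A - (3/2)(q_D) = 0.
Best responses: q_D = (183 - (3/2)q_A)/6, q_A = (117 - (3/2)q_D)/5.
Solving the pair: q_D = 986/37, q_A = 570/37.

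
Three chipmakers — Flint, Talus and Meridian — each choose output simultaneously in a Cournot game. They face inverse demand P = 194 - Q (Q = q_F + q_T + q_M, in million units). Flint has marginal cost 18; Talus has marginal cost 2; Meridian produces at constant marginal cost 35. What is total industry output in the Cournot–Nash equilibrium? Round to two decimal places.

Flint's profit: π_F = (194 - Q)q_F - (18q_F). Setting ∂π_F/∂q_F = 0: 176 - 2q_F - (q_T + q_M) = 0.
Talus's profit: π_T = (194 - Q)q_T - (2q_T). Setting ∂π_T/∂q_T = 0: 192 - 2q_T - (q_F + q_M) = 0.
Meridian's profit: π_M = (194 - Q)q_M - (35q_M). Setting ∂π_M/∂q_M = 0: 159 - 2q_M - (q_F + q_T) = 0.
Summing all 3 equations gives 527 − 4Q = 0, hence Q = 527/4.
Back-substituting: q_F = (176 − 527/4) = 177/4, q_T = (192 − 527/4) = 241/4, q_M = (159 − 527/4) = 109/4.
Total output Q = 177/4 + 241/4 + 109/4 = 527/4.

131.75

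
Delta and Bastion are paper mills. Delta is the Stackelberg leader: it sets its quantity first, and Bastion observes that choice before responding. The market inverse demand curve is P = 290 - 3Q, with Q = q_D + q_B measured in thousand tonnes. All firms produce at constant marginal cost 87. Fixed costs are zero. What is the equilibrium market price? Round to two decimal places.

Solve by backward induction. Given q_D, the follower Bastion maximises π_B = (290 - 3q_D - 3q_B)q_B - 87q_B.
Setting the follower's marginal profit to zero, 203 - 3q_D - 6q_B = 0, i.e. q_B = (203 - 3q_D)/6.
Delta substitutes q_B(q_D) into its own profit: π_D = q_D(290 - 3q_D - (203 - 3q_D)/2) - 87q_D = (377/2 - (3/2)q_D)q_D - 87q_D.
Maximising: ∂π_D/∂q_D = 203/2 - 3q_D = 0, giving q_D = 203/6.
Then q_B = (203 - 3·(203/6))/6 = 203/12.
Total output Q = 203/4, so price P = 290 - 3·(203/4) = 551/4.

137.75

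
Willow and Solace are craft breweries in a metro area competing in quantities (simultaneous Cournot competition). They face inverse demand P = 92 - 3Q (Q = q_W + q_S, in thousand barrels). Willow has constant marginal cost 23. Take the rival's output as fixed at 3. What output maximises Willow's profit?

With the rival's output fixed at 3, Willow's profit is π_W = (92 - 3·3 - 3q_W)q_W - (23q_W) = (83 - 3q_W)q_W - (23q_W).
∂π_W/∂q_W = 60 - 6q_W = 0, so q_W = 10.

10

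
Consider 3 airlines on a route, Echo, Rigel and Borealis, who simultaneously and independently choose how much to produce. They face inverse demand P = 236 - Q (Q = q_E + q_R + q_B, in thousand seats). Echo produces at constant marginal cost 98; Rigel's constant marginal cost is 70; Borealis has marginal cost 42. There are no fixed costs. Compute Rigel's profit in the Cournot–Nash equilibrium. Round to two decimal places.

Echo's profit: π_E = (236 - Q)q_E - (98q_E). Setting ∂π_E/∂q_E = 0: 138 - 2q_E - (q_R + q_B) = 0.
Rigel's first-order condition: 166 - 2q_R - (q_E + q_B) = 0.
Borealis's profit: π_B = (236 - Q)q_B - (42q_B). Setting ∂π_B/∂q_B = 0: 194 - 2q_B - (q_E + q_R) = 0.
Summing all 3 equations gives 498 − 4Q = 0, hence Q = 249/2.
Back-substituting: q_E = (138 − 249/2) = 27/2, q_R = (166 − 249/2) = 83/2, q_B = (194 − 249/2) = 139/2.
Price P = 236 - 249/2 = 223/2.
Rigel's profit: (223/2 - 70)·(83/2) = 1722.2500.

1722.25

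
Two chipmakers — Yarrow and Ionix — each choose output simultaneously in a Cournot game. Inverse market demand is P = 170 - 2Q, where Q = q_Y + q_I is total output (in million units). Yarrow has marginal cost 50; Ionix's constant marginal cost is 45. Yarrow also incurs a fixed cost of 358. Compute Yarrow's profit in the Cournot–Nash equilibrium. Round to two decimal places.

376.72

Yarrow's profit: π_Y = (170 - 2Q)q_Y - (50q_Y). Setting ∂π_Y/∂q_Y = 0: 120 - 4q_Y - 2(q_I) = 0.
Ionix's first-order condition: 125 - 4q_I - 2(q_Y) = 0.
Best responses: q_Y = (120 - 2q_I)/4, q_I = (125 - 2q_Y)/4.
Substituting one into the other gives q_Y = 115/6 and q_I = 65/3.
Price P = 170 - 2·(245/6) = 265/3.
Yarrow's profit: (265/3 - 50)·(115/6) - 358 = 376.7222.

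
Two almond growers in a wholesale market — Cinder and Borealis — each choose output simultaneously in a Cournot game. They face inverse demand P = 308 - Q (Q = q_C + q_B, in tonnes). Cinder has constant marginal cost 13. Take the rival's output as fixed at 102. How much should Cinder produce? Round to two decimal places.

With the rival's output fixed at 102, Cinder's profit is π_C = (308 - 102 - q_C)q_C - (13q_C) = (206 - q_C)q_C - (13q_C).
∂π_C/∂q_C = 193 - 2q_C = 0, so q_C = 193/2.

96.50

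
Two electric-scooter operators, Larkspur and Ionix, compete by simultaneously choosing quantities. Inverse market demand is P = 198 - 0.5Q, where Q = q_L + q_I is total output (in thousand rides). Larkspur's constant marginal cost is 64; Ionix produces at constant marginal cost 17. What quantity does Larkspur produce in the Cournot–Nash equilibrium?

58

Larkspur's profit: π_L = (198 - 0.5Q)q_L - (64q_L). Setting ∂π_L/∂q_L = 0: 134 - q_L - (1/2)(q_I) = 0.
Ionix's profit: π_I = (198 - 0.5Q)q_I - (17q_I). Setting ∂π_I/∂q_I = 0: 181 - q_I - (1/2)(q_L) = 0.
So q_L = (134 - (1/2)q_I) and q_I = (181 - (1/2)q_L).
Substituting one into the other gives q_L = 58 and q_I = 152.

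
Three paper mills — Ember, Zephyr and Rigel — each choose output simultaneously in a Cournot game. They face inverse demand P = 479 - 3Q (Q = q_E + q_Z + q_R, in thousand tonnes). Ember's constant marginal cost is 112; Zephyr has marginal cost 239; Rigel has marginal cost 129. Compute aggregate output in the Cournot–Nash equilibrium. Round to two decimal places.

Ember's profit: π_E = (479 - 3Q)q_E - (112q_E). Setting ∂π_E/∂q_E = 0: 367 - 6q_E - 3(q_Z + q_R) = 0.
Zephyr's first-order condition: 240 - 6q_Z - 3(q_E + q_R) = 0.
Rigel's profit: π_R = (479 - 3Q)q_R - (129q_R). Setting ∂π_R/∂q_R = 0: 350 - 6q_R - 3(q_E + q_Z) = 0.
Summing all 3 equations gives 957 − 12Q = 0, hence Q = 319/4.
Back-substituting: q_E = (367 − 957/4)/3 = 511/12, q_Z = (240 − 957/4)/3 = 1/4, q_R = (350 − 957/4)/3 = 443/12.
Total output Q = 511/12 + 1/4 + 443/12 = 319/4.

79.75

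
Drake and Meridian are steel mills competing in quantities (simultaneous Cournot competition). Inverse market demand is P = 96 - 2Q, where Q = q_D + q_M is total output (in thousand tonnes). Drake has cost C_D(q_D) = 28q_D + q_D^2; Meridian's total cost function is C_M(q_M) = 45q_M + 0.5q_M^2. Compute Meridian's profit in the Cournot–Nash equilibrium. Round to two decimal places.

106.88

Drake's profit: π_D = (96 - 2Q)q_D - (28q_D + q_D²). Setting ∂π_D/∂q_D = 0: 68 - 6q_D - 2(q_M) = 0.
Meridian's first-order condition: 51 - 5q_M - 2(q_D) = 0.
Rearranging gives the reaction functions q_D = (68 - 2q_M)/6 and q_M = (51 - 2q_D)/5.
Substituting one into the other gives q_D = 119/13 and q_M = 85/13.
Price P = 96 - 2·(204/13) = 840/13.
Meridian's profit: (840/13)·(85/13) - 45·(85/13) - (1/2)(85/13)² = 106.8787.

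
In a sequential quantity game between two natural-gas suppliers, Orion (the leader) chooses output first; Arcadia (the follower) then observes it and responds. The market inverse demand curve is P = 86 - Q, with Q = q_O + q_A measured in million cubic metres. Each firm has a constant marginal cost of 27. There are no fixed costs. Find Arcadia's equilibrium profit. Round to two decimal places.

217.56

Solve by backward induction. Given q_O, the follower Arcadia maximises π_A = (86 - q_O - q_A)q_A - 27q_A.
∂π_A/∂q_A = 59 - q_O - 2q_A = 0 gives the reaction function q_A = (59 - q_O)/2.
The leader anticipates this reaction. Substituting into P = 86 - Q gives P = 113/2 - (1/2)q_O, so π_O = (113/2 - (1/2)q_O)q_O - 27q_O.
The leader's first-order condition 59/2 - q_O = 0 yields q_O = 59/2.
Then q_A = (59 - 59/2)/2 = 59/4.
Price P = 86 - 177/4 = 167/4.
Arcadia's profit: (167/4 - 27)·(59/4) = 217.5625.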